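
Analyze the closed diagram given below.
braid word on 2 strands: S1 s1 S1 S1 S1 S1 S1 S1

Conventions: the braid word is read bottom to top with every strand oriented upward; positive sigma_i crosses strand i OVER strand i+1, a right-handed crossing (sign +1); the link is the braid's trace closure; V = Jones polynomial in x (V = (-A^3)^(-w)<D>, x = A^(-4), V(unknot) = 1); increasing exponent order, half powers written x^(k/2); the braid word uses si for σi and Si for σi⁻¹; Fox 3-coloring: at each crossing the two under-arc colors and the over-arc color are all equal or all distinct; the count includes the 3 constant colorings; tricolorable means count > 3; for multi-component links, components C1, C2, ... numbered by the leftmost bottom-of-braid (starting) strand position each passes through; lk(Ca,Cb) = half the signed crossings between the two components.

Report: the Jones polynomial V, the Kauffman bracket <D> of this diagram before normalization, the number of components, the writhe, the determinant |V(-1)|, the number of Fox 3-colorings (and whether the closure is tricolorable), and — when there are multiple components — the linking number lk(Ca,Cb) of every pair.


V = -x^(-17/2) + x^(-15/2) - x^(-13/2) + x^(-11/2) - x^(-9/2) - x^(-5/2)
<D> = -A^-8 - 1 + A^4 - A^8 + A^12 - A^16 (w = -6)
2 components over 8 crossings, w = -6
lk(C1,C2): -3
9 Fox colorings among 3^8, |V(-1)| = 6: tricolorable
why: the 1 component pair carries total linking -3


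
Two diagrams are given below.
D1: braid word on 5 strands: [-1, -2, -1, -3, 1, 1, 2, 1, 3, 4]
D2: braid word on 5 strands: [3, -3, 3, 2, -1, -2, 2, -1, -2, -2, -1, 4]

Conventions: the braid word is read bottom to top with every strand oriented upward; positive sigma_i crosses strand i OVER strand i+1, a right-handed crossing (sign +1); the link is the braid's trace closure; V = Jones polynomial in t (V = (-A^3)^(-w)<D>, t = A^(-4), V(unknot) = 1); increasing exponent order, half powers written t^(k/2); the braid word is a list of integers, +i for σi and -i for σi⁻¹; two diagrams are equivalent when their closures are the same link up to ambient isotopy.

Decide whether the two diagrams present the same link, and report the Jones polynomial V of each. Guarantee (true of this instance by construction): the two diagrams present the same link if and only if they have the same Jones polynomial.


equivalent: no
V(D1) = 1  (w +2, c 10, <D> = A^6)
V(D2) = -t^-6 + t^-5 - t^-4 + 2t^-3 - t^-2 + t^-1  [12 crossings, <D> = A^-2 - A^2 + 2A^6 - A^10 + A^14 - A^18, w = -2]
key observation: 2 values of V(t) split the 2 diagrams


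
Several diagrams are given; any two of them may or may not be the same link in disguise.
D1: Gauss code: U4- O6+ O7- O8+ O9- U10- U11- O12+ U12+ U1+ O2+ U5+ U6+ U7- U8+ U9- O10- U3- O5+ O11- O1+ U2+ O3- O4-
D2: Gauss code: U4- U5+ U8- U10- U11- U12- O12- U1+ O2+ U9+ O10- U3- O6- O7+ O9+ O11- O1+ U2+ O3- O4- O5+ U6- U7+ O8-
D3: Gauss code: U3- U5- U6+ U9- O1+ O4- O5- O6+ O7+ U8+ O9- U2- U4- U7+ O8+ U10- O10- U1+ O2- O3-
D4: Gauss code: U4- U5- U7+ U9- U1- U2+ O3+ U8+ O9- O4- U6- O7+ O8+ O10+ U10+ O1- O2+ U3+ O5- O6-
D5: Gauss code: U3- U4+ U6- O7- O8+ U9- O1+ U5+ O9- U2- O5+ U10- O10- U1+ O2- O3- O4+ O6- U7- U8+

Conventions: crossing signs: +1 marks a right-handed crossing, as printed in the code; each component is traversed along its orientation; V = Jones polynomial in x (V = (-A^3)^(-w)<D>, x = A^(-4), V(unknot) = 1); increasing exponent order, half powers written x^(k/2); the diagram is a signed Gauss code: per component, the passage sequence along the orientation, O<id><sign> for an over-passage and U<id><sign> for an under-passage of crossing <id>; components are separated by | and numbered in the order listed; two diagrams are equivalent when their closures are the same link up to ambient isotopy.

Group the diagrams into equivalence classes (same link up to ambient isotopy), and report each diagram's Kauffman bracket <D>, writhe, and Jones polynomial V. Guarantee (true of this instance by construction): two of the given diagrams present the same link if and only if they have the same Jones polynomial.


equivalence classes: {D1, D2, D3, D4, D5}
D1 (bracket A^-8 - A^-4 + 1 - A^4 + A^8; 12 crossings at w = 0): V = x^-2 - x^-1 + 1 - x + x^2
V(D2) = x^-2 - x^-1 + 1 - x + x^2  [12 crossings, <D> = A^-14 - A^-10 + A^-6 - A^-2 + A^2, w = -2]
D3 (bracket A^-14 - A^-10 + A^-6 - A^-2 + A^2; 10 crossings at w = -2): V = x^-2 - x^-1 + 1 - x + x^2
D4 (bracket A^-8 - A^-4 + 1 - A^4 + A^8; 10 crossings at w = 0): V = x^-2 - x^-1 + 1 - x + x^2
V(D5) = x^-2 - x^-1 + 1 - x + x^2  (w -2, c 10, <D> = A^-14 - A^-10 + A^-6 - A^-2 + A^2)
key observation: all 5 diagrams share one V(x), hence one class


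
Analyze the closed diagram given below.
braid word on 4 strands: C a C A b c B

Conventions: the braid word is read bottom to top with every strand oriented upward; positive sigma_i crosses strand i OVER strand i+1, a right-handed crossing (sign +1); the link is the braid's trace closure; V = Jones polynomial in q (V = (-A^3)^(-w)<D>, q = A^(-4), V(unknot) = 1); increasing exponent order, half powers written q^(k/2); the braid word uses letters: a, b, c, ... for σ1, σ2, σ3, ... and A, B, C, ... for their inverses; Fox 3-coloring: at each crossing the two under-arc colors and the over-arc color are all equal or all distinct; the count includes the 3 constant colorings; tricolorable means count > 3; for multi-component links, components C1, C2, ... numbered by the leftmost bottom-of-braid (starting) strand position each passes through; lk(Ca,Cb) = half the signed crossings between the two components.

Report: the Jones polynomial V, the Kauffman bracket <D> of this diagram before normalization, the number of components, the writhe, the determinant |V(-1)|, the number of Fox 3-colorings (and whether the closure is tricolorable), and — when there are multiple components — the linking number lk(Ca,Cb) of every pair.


Jones polynomial: V(q) = q^-3 + q^-2 + q^-1 + 1
<D> = -A^-3 - A - A^5 - A^9; writhe -1
components 3, writhe -1 (7 crossings)
linking number lk(C1,C2) = 0
lk(C1,C3): 0
lk(C2,C3) = -1
3-colorings: 9 of 3^8, det 0 — tricolorable
note: the 3 component pairs carry total linking -1


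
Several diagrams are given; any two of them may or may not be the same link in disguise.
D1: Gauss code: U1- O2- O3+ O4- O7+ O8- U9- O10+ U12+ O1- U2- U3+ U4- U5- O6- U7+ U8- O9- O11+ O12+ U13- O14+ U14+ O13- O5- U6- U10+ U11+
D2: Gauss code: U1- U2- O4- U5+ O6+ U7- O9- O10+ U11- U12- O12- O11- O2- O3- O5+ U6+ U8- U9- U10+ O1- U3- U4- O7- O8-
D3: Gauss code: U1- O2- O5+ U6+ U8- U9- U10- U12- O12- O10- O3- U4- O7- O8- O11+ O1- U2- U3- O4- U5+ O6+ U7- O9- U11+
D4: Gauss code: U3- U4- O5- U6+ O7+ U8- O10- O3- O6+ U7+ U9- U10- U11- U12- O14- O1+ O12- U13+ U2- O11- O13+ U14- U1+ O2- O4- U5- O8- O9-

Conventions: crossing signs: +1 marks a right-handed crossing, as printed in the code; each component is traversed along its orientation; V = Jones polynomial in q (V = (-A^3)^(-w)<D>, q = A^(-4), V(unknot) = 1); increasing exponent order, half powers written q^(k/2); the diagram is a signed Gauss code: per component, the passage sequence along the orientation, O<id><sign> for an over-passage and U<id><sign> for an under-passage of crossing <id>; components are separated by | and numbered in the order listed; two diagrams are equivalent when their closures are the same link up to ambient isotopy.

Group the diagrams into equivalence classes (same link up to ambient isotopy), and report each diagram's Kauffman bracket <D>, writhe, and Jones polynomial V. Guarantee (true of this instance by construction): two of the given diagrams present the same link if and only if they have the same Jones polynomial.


grouping into links: {D1} | {D2, D3, D4}
V(D1) = 1  (w -2, c 14, <D> = A^-6)
V(D2) = -q^-6 + q^-5 - q^-4 + 2q^-3 - q^-2 + q^-1  [12 crossings, <D> = A^-14 - A^-10 + 2A^-6 - A^-2 + A^2 - A^6, w = -6]
D3 (bracket A^-14 - A^-10 + 2A^-6 - A^-2 + A^2 - A^6; 12 crossings at w = -6): V = -q^-6 + q^-5 - q^-4 + 2q^-3 - q^-2 + q^-1
D4 (bracket A^-14 - A^-10 + 2A^-6 - A^-2 + A^2 - A^6; 14 crossings at w = -6): V = -q^-6 + q^-5 - q^-4 + 2q^-3 - q^-2 + q^-1
key observation: 2 classes among 4 diagrams; unequal V(q) rules out equality


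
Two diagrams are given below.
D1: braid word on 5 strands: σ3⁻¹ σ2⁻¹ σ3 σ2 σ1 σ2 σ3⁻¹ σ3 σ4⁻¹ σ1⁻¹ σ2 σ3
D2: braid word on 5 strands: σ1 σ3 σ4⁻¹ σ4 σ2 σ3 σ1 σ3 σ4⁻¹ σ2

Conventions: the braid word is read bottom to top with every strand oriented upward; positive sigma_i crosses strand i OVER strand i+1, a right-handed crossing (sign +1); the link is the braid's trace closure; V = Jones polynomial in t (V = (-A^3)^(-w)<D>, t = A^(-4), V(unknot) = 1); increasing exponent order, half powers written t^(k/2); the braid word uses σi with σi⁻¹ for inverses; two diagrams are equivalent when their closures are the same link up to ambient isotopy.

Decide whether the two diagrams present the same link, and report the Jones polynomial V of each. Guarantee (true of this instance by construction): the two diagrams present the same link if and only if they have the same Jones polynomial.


equivalent: no
D1 (bracket A^6; 12 crossings at w = +2): V = 1
D2 (bracket -A^-10 + A^-6 - A^-2 + A^2 + A^10; 10 crossings at w = +6): V = t^2 + t^4 - t^5 + t^6 - t^7
key observation: 2 classes among 2 diagrams; unequal V(t) rules out equality


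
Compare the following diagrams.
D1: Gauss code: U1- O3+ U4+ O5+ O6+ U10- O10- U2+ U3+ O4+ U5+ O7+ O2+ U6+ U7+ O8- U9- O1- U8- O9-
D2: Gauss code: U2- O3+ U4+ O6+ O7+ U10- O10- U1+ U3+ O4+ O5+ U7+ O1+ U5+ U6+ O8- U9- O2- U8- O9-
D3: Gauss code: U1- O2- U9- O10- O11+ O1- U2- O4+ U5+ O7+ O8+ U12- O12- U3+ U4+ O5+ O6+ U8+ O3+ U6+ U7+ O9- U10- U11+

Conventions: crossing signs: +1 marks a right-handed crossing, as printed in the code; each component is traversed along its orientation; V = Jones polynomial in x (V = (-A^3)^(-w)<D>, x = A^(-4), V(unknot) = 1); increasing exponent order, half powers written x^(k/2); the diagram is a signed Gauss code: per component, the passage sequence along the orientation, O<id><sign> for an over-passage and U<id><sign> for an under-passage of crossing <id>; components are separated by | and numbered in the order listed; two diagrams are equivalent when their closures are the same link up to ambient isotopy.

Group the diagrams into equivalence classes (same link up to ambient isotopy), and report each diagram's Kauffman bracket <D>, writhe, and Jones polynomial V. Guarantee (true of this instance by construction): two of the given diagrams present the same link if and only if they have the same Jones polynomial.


classes: {D1, D2, D3}
V(D1) = -x^-2 + x^-1 - 1 + 3x - 2x^2 + 3x^3 - 2x^4 + x^5 - x^6  [10 crossings, <D> = -A^-18 + A^-14 - 2A^-10 + 3A^-6 - 2A^-2 + 3A^2 - A^6 + A^10 - A^14, w = +2]
D2 (bracket -A^-18 + A^-14 - 2A^-10 + 3A^-6 - 2A^-2 + 3A^2 - A^6 + A^10 - A^14; 10 crossings at w = +2): V = -x^-2 + x^-1 - 1 + 3x - 2x^2 + 3x^3 - 2x^4 + x^5 - x^6
V(D3) = -x^-2 + x^-1 - 1 + 3x - 2x^2 + 3x^3 - 2x^4 + x^5 - x^6  (w +2, c 12, <D> = -A^-18 + A^-14 - 2A^-10 + 3A^-6 - 2A^-2 + 3A^2 - A^6 + A^10 - A^14)
insight: all 3 diagrams share one V(x), hence one class


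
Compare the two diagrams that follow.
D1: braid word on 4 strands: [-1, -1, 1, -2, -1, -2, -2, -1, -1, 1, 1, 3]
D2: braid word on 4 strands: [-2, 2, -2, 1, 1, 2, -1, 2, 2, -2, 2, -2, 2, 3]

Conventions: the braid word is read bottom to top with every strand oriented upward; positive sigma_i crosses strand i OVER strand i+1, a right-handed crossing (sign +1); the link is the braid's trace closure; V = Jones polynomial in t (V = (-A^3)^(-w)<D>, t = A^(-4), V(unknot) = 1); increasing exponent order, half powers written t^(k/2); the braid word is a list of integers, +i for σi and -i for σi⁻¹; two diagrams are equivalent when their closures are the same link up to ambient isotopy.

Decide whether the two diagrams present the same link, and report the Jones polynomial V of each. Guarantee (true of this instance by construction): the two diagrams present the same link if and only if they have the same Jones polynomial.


equivalent: no
V(D1) = -t^(-11/2) + t^(-9/2) - t^(-7/2) - t^(-3/2)  (w -4, c 12, <D> = -A^-6 - A^2 + A^6 - A^10)
V(D2) = -t^(1/2) + t^(3/2) - t^(5/2) - t^(9/2)  (w +4, c 14, <D> = -A^-6 - A^2 + A^6 - A^10)
why: V(t) takes 2 values over 2 diagrams, fixing the grouping


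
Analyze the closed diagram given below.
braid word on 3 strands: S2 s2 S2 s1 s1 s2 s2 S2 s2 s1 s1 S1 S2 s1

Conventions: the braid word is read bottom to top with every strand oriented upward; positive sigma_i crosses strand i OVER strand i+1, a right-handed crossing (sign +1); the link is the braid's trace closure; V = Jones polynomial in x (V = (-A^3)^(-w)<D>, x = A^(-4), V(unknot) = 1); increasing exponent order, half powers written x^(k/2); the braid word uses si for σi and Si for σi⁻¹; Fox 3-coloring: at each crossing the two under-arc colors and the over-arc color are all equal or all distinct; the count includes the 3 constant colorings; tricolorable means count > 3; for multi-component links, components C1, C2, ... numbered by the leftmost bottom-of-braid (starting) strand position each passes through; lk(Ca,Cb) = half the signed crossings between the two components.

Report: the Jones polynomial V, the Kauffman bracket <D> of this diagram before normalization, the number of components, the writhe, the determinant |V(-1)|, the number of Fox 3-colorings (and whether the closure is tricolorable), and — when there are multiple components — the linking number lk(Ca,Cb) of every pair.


V = 2x - 2x^2 + 3x^3 - 3x^4 + 2x^5 - 2x^6 + x^7
<D> = A^-16 - 2A^-12 + 2A^-8 - 3A^-4 + 3 - 2A^4 + 2A^8 (w = +4)
1 component over 14 crossings, w = +4
9 Fox colorings among 3^14, |V(-1)| = 15: tricolorable
why: V spans 6 powers of x: at least 6 crossings in any diagram


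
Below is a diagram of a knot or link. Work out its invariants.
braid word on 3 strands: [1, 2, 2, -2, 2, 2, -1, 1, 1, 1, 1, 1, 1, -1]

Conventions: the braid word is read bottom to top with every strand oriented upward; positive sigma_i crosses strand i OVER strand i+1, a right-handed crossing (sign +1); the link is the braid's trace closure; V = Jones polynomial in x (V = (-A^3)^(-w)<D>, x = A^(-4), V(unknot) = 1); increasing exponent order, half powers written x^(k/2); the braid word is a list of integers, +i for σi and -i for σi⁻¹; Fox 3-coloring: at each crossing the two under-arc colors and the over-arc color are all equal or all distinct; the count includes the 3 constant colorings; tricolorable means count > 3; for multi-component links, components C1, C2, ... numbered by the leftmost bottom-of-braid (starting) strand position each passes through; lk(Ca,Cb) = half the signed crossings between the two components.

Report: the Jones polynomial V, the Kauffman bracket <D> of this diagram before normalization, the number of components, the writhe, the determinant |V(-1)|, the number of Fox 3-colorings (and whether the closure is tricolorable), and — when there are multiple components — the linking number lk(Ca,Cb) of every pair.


V = x^3 + 2x^5 - 2x^6 + 2x^7 - 3x^8 + 2x^9 - 2x^10 + x^11
<D> = A^-20 - 2A^-16 + 2A^-12 - 3A^-8 + 2A^-4 - 2 + 2A^4 + A^12 (w = +8)
1 component over 14 crossings, w = +8
9 Fox colorings among 3^14, |V(-1)| = 15: tricolorable
why: w = +8 (over 14 crossings) is diagram-only; (-A^3)^(-8) removes it from V


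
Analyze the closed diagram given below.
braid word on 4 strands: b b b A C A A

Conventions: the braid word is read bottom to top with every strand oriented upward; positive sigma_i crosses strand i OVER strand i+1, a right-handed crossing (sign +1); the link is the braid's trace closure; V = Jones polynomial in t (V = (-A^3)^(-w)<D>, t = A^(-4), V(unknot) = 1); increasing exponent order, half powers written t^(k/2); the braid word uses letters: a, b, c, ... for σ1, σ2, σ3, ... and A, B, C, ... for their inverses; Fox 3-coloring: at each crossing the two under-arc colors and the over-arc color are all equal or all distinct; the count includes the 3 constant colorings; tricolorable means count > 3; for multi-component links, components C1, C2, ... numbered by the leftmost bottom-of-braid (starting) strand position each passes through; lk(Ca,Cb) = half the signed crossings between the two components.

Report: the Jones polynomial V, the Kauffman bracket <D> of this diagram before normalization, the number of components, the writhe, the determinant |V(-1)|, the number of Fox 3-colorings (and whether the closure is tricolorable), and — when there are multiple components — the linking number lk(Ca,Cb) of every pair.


Jones polynomial: V(t) = -t^-3 + t^-2 - t^-1 + 3 - t + t^2 - t^3
<D> = A^-15 - A^-11 + A^-7 - 3A^-3 + A - A^5 + A^9; writhe -1
components 1, writhe -1 (7 crossings)
3-colorings: 27 of 3^7, det 9 — tricolorable
note: |V(-1)| = 9: so tricolorable, since 3 divides 9


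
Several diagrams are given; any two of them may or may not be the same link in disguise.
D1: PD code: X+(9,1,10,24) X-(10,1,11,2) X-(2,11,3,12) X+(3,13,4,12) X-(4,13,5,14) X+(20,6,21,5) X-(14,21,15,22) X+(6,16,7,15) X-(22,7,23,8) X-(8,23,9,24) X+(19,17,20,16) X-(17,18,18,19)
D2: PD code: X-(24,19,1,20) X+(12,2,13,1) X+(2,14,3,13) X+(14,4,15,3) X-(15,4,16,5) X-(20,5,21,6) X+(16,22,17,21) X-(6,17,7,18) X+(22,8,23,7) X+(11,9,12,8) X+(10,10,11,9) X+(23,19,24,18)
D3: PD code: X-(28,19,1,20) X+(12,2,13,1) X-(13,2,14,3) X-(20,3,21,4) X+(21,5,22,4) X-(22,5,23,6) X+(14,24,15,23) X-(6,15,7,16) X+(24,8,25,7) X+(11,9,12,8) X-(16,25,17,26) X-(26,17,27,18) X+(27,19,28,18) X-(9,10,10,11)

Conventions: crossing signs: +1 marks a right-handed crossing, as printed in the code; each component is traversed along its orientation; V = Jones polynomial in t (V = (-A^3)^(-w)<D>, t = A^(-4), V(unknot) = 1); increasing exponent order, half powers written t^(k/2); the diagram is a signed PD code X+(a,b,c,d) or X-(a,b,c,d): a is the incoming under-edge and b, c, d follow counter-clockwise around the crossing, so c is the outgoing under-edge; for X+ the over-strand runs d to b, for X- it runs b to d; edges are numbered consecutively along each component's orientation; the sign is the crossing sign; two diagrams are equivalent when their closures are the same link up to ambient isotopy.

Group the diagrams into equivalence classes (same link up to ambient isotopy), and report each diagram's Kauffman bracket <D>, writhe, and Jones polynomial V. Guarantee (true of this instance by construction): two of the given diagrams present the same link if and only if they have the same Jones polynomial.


grouping into links: {D1, D3} | {D2}
V(D1) = t^-5 - 2t^-4 + 2t^-3 - 2t^-2 + 2t^-1 - 1 + t  (w -2, c 12, <D> = A^-10 - A^-6 + 2A^-2 - 2A^2 + 2A^6 - 2A^10 + A^14)
D2 (bracket A^-8 - 2A^-4 + 2 - 2A^4 + 2A^8 - A^12 + A^16; 12 crossings at w = +4): V = t^-1 - 1 + 2t - 2t^2 + 2t^3 - 2t^4 + t^5
D3 (bracket A^-10 - A^-6 + 2A^-2 - 2A^2 + 2A^6 - 2A^10 + A^14; 14 crossings at w = -2): V = t^-5 - 2t^-4 + 2t^-3 - 2t^-2 + 2t^-1 - 1 + t
why: comparing 3 Jones polynomials yields 2 groups


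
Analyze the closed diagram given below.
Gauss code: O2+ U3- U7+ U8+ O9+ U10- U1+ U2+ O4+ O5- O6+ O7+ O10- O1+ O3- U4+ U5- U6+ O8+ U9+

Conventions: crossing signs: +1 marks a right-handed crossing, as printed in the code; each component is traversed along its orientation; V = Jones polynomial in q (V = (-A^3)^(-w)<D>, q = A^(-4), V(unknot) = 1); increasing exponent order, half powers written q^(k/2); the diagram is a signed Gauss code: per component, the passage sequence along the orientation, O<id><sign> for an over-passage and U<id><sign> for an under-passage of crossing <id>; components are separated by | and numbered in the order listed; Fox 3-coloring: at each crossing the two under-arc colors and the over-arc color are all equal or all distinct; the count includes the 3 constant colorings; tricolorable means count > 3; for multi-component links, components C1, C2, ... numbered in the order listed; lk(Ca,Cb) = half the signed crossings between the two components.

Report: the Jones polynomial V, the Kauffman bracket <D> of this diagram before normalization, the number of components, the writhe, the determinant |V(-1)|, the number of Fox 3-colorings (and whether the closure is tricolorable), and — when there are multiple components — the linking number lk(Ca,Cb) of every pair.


V = q + q^3 - q^4
<D> = -A^-4 + 1 + A^8 (w = +4)
1 component over 10 crossings, w = +4
9 Fox colorings among 3^10, |V(-1)| = 3: tricolorable
why: w = +4 shifts under R1 moves; the (-A^3)^(-4) factor cancels that in V


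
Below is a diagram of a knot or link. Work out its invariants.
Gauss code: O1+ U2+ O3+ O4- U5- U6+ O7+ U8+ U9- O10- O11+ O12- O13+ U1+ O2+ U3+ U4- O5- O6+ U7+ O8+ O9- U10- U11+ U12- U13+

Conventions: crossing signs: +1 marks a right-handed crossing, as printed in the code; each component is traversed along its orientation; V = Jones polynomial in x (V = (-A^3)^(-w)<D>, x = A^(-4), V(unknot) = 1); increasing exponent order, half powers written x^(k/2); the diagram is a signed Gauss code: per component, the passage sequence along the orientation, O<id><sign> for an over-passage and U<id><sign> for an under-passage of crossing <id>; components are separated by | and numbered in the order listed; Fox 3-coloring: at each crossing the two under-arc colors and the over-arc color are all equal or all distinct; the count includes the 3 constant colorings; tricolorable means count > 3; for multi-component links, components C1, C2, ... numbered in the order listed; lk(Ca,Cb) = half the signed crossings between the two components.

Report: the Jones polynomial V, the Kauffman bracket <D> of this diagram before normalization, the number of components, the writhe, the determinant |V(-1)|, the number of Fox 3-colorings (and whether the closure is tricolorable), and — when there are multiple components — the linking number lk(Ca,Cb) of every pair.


Jones polynomial: V(x) = x + x^3 - x^4
<D> = A^-7 - A^-3 - A^5; writhe +3
components 1, writhe +3 (13 crossings)
3-colorings: 9 of 3^13, det 3 — tricolorable
note: w = +3 (over 13 crossings) is diagram-only; (-A^3)^(-3) removes it from V


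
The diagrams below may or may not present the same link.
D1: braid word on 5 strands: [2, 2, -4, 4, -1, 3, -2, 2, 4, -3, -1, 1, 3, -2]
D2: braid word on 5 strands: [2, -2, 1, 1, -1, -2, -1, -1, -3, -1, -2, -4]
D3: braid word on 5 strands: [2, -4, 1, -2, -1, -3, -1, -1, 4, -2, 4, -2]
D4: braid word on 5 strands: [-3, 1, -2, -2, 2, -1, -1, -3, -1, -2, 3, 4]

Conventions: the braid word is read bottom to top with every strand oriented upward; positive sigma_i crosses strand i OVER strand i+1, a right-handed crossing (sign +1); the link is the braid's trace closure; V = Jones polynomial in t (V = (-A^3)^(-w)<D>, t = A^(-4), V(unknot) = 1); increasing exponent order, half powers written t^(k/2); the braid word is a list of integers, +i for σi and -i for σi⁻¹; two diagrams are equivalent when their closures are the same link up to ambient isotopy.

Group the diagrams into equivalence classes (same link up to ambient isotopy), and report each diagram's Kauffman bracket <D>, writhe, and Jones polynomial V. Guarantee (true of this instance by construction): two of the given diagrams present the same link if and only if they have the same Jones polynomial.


grouping into links: {D1} | {D2, D3, D4}
V(D1) = 1  (w +2, c 14, <D> = A^6)
V(D2) = -t^-6 + t^-5 - t^-4 + 2t^-3 - t^-2 + t^-1  (w -6, c 12, <D> = A^-14 - A^-10 + 2A^-6 - A^-2 + A^2 - A^6)
V(D3) = -t^-6 + t^-5 - t^-4 + 2t^-3 - t^-2 + t^-1  (w -4, c 12, <D> = A^-8 - A^-4 + 2 - A^4 + A^8 - A^12)
V(D4) = -t^-6 + t^-5 - t^-4 + 2t^-3 - t^-2 + t^-1  [12 crossings, <D> = A^-8 - A^-4 + 2 - A^4 + A^8 - A^12, w = -4]
why: comparing 4 Jones polynomials yields 2 groups


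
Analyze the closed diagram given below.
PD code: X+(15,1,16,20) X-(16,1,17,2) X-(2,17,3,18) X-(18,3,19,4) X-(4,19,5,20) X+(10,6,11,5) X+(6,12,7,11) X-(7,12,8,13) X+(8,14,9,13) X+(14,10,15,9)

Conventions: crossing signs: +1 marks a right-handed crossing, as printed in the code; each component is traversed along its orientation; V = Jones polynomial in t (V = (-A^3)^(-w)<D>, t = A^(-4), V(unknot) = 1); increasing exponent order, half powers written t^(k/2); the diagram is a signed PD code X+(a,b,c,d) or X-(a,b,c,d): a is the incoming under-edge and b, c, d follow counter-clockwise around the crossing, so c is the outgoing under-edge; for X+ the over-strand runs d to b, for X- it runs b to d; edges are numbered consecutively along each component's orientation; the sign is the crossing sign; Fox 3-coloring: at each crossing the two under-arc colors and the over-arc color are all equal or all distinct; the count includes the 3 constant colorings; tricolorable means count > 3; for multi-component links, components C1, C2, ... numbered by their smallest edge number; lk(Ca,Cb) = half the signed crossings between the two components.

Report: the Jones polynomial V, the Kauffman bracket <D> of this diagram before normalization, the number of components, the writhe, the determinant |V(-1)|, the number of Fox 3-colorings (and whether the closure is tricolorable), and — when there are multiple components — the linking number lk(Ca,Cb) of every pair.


Jones polynomial: V(t) = -t^-3 + t^-2 - t^-1 + 3 - t + t^2 - t^3
<D> = -A^-12 + A^-8 - A^-4 + 3 - A^4 + A^8 - A^12; writhe 0
components 1, writhe 0 (10 crossings)
3-colorings: 27 of 3^10, det 9 — tricolorable
note: |V(-1)| = 9: so tricolorable, since 3 divides 9


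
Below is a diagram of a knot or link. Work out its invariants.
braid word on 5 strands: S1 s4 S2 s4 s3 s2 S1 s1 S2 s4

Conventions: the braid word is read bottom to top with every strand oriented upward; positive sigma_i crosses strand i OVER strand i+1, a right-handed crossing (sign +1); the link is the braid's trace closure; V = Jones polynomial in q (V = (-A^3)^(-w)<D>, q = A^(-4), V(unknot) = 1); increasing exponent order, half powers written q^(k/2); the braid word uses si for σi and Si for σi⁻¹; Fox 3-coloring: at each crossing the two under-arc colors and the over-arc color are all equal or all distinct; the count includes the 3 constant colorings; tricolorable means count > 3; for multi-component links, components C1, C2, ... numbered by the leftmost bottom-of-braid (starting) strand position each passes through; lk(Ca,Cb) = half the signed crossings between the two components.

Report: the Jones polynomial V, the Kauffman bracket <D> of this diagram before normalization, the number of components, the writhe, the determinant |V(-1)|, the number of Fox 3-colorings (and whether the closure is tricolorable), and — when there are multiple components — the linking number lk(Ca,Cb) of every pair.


V(q) = q + q^3 - q^4
bracket: -A^-10 + A^-6 + A^2, w = +2
1 component, writhe +2, over 10 crossings
det 3, colorings 9 of 3^10 — tricolorable
observation: inverse pairs cancel, leaving σ1⁻¹ σ4 σ2⁻¹ σ4 σ3 σ4


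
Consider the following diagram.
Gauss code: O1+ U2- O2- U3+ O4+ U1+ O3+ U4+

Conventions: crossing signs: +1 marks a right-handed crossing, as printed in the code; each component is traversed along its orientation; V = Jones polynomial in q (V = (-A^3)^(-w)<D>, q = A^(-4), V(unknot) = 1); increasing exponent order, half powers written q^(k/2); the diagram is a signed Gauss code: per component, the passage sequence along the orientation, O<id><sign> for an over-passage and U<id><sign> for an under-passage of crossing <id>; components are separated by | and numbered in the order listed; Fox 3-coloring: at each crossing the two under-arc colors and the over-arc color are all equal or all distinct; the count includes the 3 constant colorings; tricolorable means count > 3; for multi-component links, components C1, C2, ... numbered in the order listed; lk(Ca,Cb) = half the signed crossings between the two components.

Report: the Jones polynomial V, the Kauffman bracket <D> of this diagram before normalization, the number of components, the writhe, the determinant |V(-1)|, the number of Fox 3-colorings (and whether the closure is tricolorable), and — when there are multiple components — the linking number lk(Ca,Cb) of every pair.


V(q) = q + q^3 - q^4
bracket: -A^-10 + A^-6 + A^2, w = +2
1 component, writhe +2, over 4 crossings
det 3, colorings 9 of 3^4 — tricolorable
observation: det 3 = |V(-1)|; divisible by 3, so tricolorable


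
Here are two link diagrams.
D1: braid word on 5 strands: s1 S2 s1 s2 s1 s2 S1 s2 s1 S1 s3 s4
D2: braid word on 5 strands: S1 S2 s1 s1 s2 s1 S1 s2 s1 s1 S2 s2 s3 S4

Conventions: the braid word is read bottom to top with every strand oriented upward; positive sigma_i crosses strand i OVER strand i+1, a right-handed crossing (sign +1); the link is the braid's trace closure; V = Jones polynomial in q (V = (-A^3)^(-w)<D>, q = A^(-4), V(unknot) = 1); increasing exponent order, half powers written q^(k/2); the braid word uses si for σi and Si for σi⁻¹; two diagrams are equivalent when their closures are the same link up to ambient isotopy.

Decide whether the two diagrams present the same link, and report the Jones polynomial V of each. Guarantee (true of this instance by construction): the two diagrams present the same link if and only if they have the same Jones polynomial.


equivalent: yes
D1 (bracket -A^-6 + A^-2 - A^2 + 2A^6 - A^10 + A^14; 12 crossings at w = +6): V = q - q^2 + 2q^3 - q^4 + q^5 - q^6
V(D2) = q - q^2 + 2q^3 - q^4 + q^5 - q^6  [14 crossings, <D> = -A^-12 + A^-8 - A^-4 + 2 - A^4 + A^8, w = +4]
observation: one V(q) for all 2 diagrams — one class (guaranteed)


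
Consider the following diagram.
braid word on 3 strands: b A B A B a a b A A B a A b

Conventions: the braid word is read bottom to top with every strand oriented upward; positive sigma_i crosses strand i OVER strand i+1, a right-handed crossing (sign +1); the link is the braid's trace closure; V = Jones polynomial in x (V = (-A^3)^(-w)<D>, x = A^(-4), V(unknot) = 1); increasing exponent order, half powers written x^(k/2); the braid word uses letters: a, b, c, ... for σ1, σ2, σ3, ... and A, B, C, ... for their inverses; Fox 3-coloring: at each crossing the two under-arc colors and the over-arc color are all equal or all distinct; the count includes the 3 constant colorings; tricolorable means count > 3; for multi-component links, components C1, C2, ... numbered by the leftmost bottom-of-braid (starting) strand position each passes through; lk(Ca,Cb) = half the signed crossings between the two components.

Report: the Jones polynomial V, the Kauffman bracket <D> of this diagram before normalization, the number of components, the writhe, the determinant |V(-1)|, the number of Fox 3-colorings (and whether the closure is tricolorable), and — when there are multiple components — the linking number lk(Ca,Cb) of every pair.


Jones polynomial: V(x) = x^-5 - 2x^-4 + 2x^-3 - 2x^-2 + 2x^-1 - 1 + x
<D> = A^-10 - A^-6 + 2A^-2 - 2A^2 + 2A^6 - 2A^10 + A^14; writhe -2
components 1, writhe -2 (14 crossings)
3-colorings: 3 of 3^14, det 11 — not tricolorable
note: |V(-1)| = 11: so not tricolorable, since 3 does not divide 11


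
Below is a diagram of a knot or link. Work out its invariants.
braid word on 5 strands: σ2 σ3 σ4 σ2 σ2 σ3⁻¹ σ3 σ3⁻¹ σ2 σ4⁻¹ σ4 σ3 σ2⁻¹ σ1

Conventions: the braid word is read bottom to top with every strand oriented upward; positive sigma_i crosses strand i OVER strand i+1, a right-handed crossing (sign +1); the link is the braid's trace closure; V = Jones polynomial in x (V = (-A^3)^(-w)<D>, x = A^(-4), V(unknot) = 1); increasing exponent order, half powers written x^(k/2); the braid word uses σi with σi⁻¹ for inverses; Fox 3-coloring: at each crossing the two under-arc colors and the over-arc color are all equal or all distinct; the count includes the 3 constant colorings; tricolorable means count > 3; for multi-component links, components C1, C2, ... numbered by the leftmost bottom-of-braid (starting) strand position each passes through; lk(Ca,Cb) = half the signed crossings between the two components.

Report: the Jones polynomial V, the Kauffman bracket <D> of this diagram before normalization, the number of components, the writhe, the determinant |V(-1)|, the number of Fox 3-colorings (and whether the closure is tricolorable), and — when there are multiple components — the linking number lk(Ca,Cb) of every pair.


V = x - x^2 + 2x^3 - x^4 + x^5 - x^6
<D> = -A^-6 + A^-2 - A^2 + 2A^6 - A^10 + A^14 (w = +6)
1 component over 14 crossings, w = +6
3 Fox colorings among 3^14, |V(-1)| = 7: not tricolorable
why: w = +6 (over 14 crossings) is diagram-only; (-A^3)^(-6) removes it from V


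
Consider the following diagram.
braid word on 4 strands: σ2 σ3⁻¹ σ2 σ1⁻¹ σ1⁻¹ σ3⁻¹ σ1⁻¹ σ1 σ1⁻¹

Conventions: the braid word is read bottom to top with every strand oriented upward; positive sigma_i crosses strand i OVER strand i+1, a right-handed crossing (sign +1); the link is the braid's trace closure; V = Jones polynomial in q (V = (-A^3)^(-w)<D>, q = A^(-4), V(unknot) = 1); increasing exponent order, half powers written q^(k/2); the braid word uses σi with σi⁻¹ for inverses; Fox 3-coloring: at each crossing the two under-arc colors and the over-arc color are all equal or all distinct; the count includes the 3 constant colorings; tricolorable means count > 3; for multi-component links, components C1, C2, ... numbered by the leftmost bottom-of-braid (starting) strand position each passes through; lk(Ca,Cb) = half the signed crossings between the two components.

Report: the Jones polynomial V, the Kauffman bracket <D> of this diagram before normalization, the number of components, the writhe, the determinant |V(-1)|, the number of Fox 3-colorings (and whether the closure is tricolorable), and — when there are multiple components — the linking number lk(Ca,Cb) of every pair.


Jones polynomial: V(q) = -q^-6 + 2q^-5 - 2q^-4 + 3q^-3 - 3q^-2 + 2q^-1 - 1 + q
<D> = -A^-13 + A^-9 - 2A^-5 + 3A^-1 - 3A^3 + 2A^7 - 2A^11 + A^15; writhe -3
components 1, writhe -3 (9 crossings)
3-colorings: 9 of 3^9, det 15 — tricolorable
note: det 15 = |V(-1)|; divisible by 3, so tricolorable


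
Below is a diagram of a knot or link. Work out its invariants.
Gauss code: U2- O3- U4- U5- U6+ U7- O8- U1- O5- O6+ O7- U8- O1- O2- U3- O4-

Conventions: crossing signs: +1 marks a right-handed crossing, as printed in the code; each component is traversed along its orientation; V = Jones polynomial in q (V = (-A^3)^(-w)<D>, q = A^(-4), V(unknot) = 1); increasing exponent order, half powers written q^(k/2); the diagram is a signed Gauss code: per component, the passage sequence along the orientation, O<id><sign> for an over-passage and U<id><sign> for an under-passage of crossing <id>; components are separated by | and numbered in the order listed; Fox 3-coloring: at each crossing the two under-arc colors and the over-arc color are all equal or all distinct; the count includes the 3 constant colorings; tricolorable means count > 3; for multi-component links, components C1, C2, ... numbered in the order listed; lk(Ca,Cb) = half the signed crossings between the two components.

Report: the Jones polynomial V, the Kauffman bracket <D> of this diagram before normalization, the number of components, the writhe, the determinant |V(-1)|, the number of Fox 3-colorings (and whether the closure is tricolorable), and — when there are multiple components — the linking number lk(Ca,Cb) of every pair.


V = q^-8 - 2q^-7 + q^-6 - 2q^-5 + 2q^-4 + q^-2
<D> = A^-10 + 2A^-2 - 2A^2 + A^6 - 2A^10 + A^14 (w = -6)
1 component over 8 crossings, w = -6
27 Fox colorings among 3^8, |V(-1)| = 9: tricolorable
why: det 9 = |V(-1)|; divisible by 3, so tricolorable


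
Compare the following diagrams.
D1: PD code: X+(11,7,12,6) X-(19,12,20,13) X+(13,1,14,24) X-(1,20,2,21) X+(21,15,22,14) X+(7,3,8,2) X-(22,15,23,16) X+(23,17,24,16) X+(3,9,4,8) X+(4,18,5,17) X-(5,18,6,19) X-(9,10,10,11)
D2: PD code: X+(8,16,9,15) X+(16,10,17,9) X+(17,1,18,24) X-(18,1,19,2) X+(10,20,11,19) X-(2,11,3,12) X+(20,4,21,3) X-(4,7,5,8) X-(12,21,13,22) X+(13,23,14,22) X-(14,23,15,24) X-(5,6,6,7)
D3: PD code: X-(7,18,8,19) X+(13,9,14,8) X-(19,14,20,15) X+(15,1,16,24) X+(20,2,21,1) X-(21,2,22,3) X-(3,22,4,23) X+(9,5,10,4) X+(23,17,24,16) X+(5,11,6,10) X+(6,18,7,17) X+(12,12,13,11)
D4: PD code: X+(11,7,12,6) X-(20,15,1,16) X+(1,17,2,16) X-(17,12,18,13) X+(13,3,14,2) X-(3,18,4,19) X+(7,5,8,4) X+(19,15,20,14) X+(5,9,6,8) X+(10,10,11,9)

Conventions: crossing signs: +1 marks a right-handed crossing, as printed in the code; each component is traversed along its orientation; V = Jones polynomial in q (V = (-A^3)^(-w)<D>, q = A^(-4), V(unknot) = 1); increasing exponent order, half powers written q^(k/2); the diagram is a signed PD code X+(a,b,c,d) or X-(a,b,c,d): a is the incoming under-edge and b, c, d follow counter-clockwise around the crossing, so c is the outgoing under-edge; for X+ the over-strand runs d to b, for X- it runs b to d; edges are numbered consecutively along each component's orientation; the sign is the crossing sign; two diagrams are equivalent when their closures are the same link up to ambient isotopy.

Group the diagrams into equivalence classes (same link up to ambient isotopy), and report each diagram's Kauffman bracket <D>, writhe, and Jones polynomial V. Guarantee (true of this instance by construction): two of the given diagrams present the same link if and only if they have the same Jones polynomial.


equivalence classes: {D1, D3, D4} | {D2}
D1 (bracket -A^-18 + 2A^-14 - 2A^-10 + 3A^-6 - 3A^-2 + 2A^2 - A^6 + A^10; 12 crossings at w = +2): V = q^-1 - 1 + 2q - 3q^2 + 3q^3 - 2q^4 + 2q^5 - q^6
D2 (bracket A^-20 - 2A^-16 + 2A^-12 - 2A^-8 + 2A^-4 - 1 + A^4; 12 crossings at w = 0): V = q^-1 - 1 + 2q - 2q^2 + 2q^3 - 2q^4 + q^5
D3 (bracket -A^-12 + 2A^-8 - 2A^-4 + 3 - 3A^4 + 2A^8 - A^12 + A^16; 12 crossings at w = +4): V = q^-1 - 1 + 2q - 3q^2 + 3q^3 - 2q^4 + 2q^5 - q^6
V(D4) = q^-1 - 1 + 2q - 3q^2 + 3q^3 - 2q^4 + 2q^5 - q^6  [10 crossings, <D> = -A^-12 + 2A^-8 - 2A^-4 + 3 - 3A^4 + 2A^8 - A^12 + A^16, w = +4]
key observation: comparing 4 Jones polynomials yields 2 groups


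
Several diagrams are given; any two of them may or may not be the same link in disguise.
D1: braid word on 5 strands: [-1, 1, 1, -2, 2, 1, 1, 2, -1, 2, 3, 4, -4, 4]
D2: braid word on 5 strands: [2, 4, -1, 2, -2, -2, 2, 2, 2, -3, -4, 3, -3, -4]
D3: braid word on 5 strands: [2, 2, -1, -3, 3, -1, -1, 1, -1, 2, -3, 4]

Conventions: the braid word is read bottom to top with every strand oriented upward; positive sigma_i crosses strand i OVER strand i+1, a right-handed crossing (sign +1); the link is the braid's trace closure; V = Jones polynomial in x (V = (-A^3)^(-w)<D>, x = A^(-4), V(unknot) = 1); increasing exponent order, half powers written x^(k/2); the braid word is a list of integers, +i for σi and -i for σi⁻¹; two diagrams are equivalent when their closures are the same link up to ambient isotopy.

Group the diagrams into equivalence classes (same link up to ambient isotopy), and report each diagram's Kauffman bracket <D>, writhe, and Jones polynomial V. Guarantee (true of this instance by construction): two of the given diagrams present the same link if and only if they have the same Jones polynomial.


equivalence classes: {D1} | {D2} | {D3}
D1 (bracket -A^-6 + A^-2 - A^2 + 2A^6 - A^10 + A^14; 14 crossings at w = +6): V = x - x^2 + 2x^3 - x^4 + x^5 - x^6
D2 (bracket -A^-16 + A^-12 + A^-4; 14 crossings at w = 0): V = x + x^3 - x^4
D3 (bracket -A^-12 + A^-8 - A^-4 + 3 - A^4 + A^8 - A^12; 12 crossings at w = 0): V = -x^-3 + x^-2 - x^-1 + 3 - x + x^2 - x^3
key observation: comparing 3 Jones polynomials yields 3 groups


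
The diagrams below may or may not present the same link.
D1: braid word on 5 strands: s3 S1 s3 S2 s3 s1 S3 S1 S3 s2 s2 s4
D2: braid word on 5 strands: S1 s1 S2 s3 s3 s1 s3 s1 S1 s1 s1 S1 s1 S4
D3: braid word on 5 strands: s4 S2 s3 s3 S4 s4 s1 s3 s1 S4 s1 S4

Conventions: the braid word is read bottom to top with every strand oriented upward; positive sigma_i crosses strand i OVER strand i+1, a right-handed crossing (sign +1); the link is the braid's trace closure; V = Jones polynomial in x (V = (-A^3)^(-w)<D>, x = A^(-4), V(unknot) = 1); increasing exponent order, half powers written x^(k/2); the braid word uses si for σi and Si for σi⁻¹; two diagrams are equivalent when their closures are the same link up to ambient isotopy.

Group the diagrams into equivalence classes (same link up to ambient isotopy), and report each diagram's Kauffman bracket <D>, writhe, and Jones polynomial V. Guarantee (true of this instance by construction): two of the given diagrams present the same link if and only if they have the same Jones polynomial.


equivalence classes: {D1} | {D2, D3}
D1 (bracket -A^-10 + A^-6 + A^2; 12 crossings at w = +2): V = x + x^3 - x^4
D2 (bracket A^-20 - 2A^-16 + A^-12 - 2A^-8 + 2A^-4 + A^4; 14 crossings at w = +4): V = x^2 + 2x^4 - 2x^5 + x^6 - 2x^7 + x^8
V(D3) = x^2 + 2x^4 - 2x^5 + x^6 - 2x^7 + x^8  [12 crossings, <D> = A^-20 - 2A^-16 + A^-12 - 2A^-8 + 2A^-4 + A^4, w = +4]
key observation: comparing 3 Jones polynomials yields 2 groups
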